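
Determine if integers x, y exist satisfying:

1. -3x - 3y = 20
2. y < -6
No

Even the single constraint (-3x - 3y = 20) is infeasible over the integers.

  - -3x - 3y = 20: every term on the left is divisible by 3, so the LHS ≡ 0 (mod 3), but the RHS 20 is not — no integer solution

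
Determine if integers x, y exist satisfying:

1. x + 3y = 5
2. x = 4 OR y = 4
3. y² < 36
Yes

Take x = -7, y = 4. Substituting into each constraint:
  (1) (-7) + 3(4) = 5 ✓
  (2) y = 4, target 4 ✓ (second branch holds)
  (3) y² = (4)² = 16, and 16 < 36 ✓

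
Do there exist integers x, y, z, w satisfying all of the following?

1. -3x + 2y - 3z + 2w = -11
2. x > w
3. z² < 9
Yes

Take x = 1, y = -4, z = 0, w = 0. Substituting into each constraint:
  (1) -3(1) + 2(-4) - 3(0) + 2(0) = -11 ✓
  (2) 1 > 0 ✓
  (3) z² = (0)² = 0, and 0 < 9 ✓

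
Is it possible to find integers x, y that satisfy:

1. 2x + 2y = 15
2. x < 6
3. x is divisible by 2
No

Even the single constraint (2x + 2y = 15) is infeasible over the integers.

  - 2x + 2y = 15: every term on the left is divisible by 2, so the LHS ≡ 0 (mod 2), but the RHS 15 is not — no integer solution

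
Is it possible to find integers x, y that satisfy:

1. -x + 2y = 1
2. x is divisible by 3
Yes

Take x = 3, y = 2. Substituting into each constraint:
  (1) (-3) + 2(2) = 1 ✓
  (2) 3 = 3 × 1, remainder 0 ✓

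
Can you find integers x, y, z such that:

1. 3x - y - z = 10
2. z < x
Yes

Take x = 0, y = -9, z = -1. Substituting into each constraint:
  (1) 3(0) + 9 + 1 = 10 ✓
  (2) -1 < 0 ✓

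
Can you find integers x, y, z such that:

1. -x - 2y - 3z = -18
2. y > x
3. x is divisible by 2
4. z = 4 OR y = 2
Yes

Take x = 0, y = 3, z = 4. Substituting into each constraint:
  (1) 0 - 2(3) - 3(4) = -18 ✓
  (2) 3 > 0 ✓
  (3) 0 = 2 × 0, remainder 0 ✓
  (4) z = 4, target 4 ✓ (first branch holds)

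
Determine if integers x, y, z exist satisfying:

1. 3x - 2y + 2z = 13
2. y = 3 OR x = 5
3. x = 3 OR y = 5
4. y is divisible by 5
Yes

Take x = 5, y = 5, z = 4. Substituting into each constraint:
  (1) 3(5) - 2(5) + 2(4) = 13 ✓
  (2) x = 5, target 5 ✓ (second branch holds)
  (3) y = 5, target 5 ✓ (second branch holds)
  (4) 5 = 5 × 1, remainder 0 ✓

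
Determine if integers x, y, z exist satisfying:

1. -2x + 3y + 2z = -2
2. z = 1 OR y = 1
Yes

Take x = 5, y = 2, z = 1. Substituting into each constraint:
  (1) -2(5) + 3(2) + 2(1) = -2 ✓
  (2) z = 1, target 1 ✓ (first branch holds)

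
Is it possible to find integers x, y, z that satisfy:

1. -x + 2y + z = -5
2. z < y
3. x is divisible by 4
Yes

Take x = 0, y = -1, z = -3. Substituting into each constraint:
  (1) 0 + 2(-1) + (-3) = -5 ✓
  (2) -3 < -1 ✓
  (3) 0 = 4 × 0, remainder 0 ✓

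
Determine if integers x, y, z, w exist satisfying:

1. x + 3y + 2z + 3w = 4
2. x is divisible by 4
Yes

Take x = 0, y = 0, z = 2, w = 0. Substituting into each constraint:
  (1) 0 + 3(0) + 2(2) + 3(0) = 4 ✓
  (2) 0 = 4 × 0, remainder 0 ✓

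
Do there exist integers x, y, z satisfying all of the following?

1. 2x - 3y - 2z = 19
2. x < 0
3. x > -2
Yes

Take x = -1, y = -7, z = 0. Substituting into each constraint:
  (1) 2(-1) - 3(-7) - 2(0) = 19 ✓
  (2) -1 < 0 ✓
  (3) -1 > -2 ✓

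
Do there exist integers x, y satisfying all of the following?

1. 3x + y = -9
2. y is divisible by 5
Yes

Take x = -3, y = 0. Substituting into each constraint:
  (1) 3(-3) + 0 = -9 ✓
  (2) 0 = 5 × 0, remainder 0 ✓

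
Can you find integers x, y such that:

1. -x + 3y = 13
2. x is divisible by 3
No

The full constraint system is jointly infeasible over the integers. Each constraint and what it forces:

  - -x + 3y = 13: is a linear equation tying the variables together
  - x is divisible by 3: restricts x to multiples of 3

Modular obstruction: writing x = 3x', every remaining term of the linear equation is divisible by 3, so the left side is ≡ 0 (mod 3); but the right side 13 ≡ 1 (mod 3). No integers can satisfy it.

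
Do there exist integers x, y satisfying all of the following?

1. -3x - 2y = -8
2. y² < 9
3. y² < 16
Yes

Take x = 2, y = 1. Substituting into each constraint:
  (1) -3(2) - 2(1) = -8 ✓
  (2) y² = (1)² = 1, and 1 < 9 ✓
  (3) y² = (1)² = 1, and 1 < 16 ✓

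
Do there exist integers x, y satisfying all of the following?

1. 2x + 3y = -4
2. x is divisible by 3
No

The full constraint system is jointly infeasible over the integers. Each constraint and what it forces:

  - 2x + 3y = -4: is a linear equation tying the variables together
  - x is divisible by 3: restricts x to multiples of 3

Modular obstruction: writing x = 3x', every remaining term of the linear equation is divisible by 3, so the left side is ≡ 0 (mod 3); but the right side -4 ≡ 2 (mod 3). No integers can satisfy it.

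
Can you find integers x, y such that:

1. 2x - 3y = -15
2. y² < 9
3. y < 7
Yes

Take x = -6, y = 1. Substituting into each constraint:
  (1) 2(-6) - 3(1) = -15 ✓
  (2) y² = (1)² = 1, and 1 < 9 ✓
  (3) 1 < 7 ✓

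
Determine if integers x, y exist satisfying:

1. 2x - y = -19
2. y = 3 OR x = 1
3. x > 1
No

The full constraint system is jointly infeasible over the integers. Each constraint and what it forces:

  - 2x - y = -19: is a linear equation tying the variables together
  - y = 3 OR x = 1: forces a choice: either y = 3 or x = 1
  - x > 1: bounds one variable relative to a constant

Split on the disjunction (y = 3 OR x = 1):
  • If y = 3: the equation forces x = -8, which contradicts the bound x ≥ 2.
  • If x = 1: this contradicts the bound x ≥ 2.
Both branches are infeasible, so the system has no integer solution.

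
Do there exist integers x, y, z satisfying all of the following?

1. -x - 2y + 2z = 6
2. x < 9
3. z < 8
Yes

Take x = 0, y = -3, z = 0. Substituting into each constraint:
  (1) 0 - 2(-3) + 2(0) = 6 ✓
  (2) 0 < 9 ✓
  (3) 0 < 8 ✓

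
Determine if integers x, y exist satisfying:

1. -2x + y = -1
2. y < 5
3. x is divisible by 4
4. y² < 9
Yes

Take x = 0, y = -1. Substituting into each constraint:
  (1) -2(0) + (-1) = -1 ✓
  (2) -1 < 5 ✓
  (3) 0 = 4 × 0, remainder 0 ✓
  (4) y² = (-1)² = 1, and 1 < 9 ✓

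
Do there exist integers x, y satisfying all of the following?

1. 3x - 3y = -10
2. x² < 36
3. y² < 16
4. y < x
No

Even the single constraint (3x - 3y = -10) is infeasible over the integers.

  - 3x - 3y = -10: every term on the left is divisible by 3, so the LHS ≡ 0 (mod 3), but the RHS -10 is not — no integer solution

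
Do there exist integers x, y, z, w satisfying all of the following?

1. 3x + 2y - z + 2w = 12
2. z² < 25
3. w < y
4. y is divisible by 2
Yes

Take x = 2, y = 2, z = 0, w = 1. Substituting into each constraint:
  (1) 3(2) + 2(2) + 0 + 2(1) = 12 ✓
  (2) z² = (0)² = 0, and 0 < 25 ✓
  (3) 1 < 2 ✓
  (4) 2 = 2 × 1, remainder 0 ✓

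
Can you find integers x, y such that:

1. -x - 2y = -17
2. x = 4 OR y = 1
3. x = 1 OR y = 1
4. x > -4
Yes

Take x = 15, y = 1. Substituting into each constraint:
  (1) (-15) - 2(1) = -17 ✓
  (2) y = 1, target 1 ✓ (second branch holds)
  (3) y = 1, target 1 ✓ (second branch holds)
  (4) 15 > -4 ✓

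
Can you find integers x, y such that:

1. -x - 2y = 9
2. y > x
Yes

Take x = -5, y = -2. Substituting into each constraint:
  (1) 5 - 2(-2) = 9 ✓
  (2) -2 > -5 ✓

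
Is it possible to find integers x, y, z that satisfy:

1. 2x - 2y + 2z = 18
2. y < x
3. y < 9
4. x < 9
Yes

Take x = 1, y = 0, z = 8. Substituting into each constraint:
  (1) 2(1) - 2(0) + 2(8) = 18 ✓
  (2) 0 < 1 ✓
  (3) 0 < 9 ✓
  (4) 1 < 9 ✓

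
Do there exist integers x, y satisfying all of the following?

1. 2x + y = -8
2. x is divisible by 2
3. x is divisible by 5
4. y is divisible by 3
Yes

Take x = 20, y = -48. Substituting into each constraint:
  (1) 2(20) + (-48) = -8 ✓
  (2) 20 = 2 × 10, remainder 0 ✓
  (3) 20 = 5 × 4, remainder 0 ✓
  (4) -48 = 3 × -16, remainder 0 ✓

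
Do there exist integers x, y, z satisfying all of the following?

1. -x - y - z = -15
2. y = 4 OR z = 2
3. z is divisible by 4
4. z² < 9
Yes

Take x = 11, y = 4, z = 0. Substituting into each constraint:
  (1) (-11) + (-4) + 0 = -15 ✓
  (2) y = 4, target 4 ✓ (first branch holds)
  (3) 0 = 4 × 0, remainder 0 ✓
  (4) z² = (0)² = 0, and 0 < 9 ✓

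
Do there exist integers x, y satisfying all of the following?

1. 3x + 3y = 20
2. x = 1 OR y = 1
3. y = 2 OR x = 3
No

Even the single constraint (3x + 3y = 20) is infeasible over the integers.

  - 3x + 3y = 20: every term on the left is divisible by 3, so the LHS ≡ 0 (mod 3), but the RHS 20 is not — no integer solution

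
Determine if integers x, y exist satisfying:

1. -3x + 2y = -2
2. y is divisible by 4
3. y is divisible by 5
Yes

Take x = 14, y = 20. Substituting into each constraint:
  (1) -3(14) + 2(20) = -2 ✓
  (2) 20 = 4 × 5, remainder 0 ✓
  (3) 20 = 5 × 4, remainder 0 ✓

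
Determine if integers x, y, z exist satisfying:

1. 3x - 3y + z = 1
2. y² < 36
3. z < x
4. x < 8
Yes

Take x = 2, y = 2, z = 1. Substituting into each constraint:
  (1) 3(2) - 3(2) + 1 = 1 ✓
  (2) y² = (2)² = 4, and 4 < 36 ✓
  (3) 1 < 2 ✓
  (4) 2 < 8 ✓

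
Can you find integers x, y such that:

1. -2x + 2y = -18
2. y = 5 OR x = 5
Yes

Take x = 14, y = 5. Substituting into each constraint:
  (1) -2(14) + 2(5) = -18 ✓
  (2) y = 5, target 5 ✓ (first branch holds)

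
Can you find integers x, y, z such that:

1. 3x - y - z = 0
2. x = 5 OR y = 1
Yes

Take x = 0, y = 1, z = -1. Substituting into each constraint:
  (1) 3(0) + (-1) + 1 = 0 ✓
  (2) y = 1, target 1 ✓ (second branch holds)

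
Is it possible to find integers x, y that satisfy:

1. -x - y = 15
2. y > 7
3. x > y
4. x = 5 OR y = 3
No

A contradictory subset is {-x - y = 15, y > 7, x > y}. No integer assignment can satisfy these jointly:

  - -x - y = 15: is a linear equation tying the variables together
  - y > 7: bounds one variable relative to a constant
  - x > y: bounds one variable relative to another variable

Propagating the comparison: x > y and y ≥ 8 give x ≥ 9. Range argument: with x ∈ [9, ∞], y ∈ [8, ∞], the left side of the equation is at most -17, but the right side is 15 > -17. No integer solution exists.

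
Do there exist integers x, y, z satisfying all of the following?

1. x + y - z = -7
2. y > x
Yes

Take x = 0, y = 1, z = 8. Substituting into each constraint:
  (1) 0 + 1 + (-8) = -7 ✓
  (2) 1 > 0 ✓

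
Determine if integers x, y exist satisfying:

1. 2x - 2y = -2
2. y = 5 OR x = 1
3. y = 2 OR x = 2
Yes

Take x = 1, y = 2. Substituting into each constraint:
  (1) 2(1) - 2(2) = -2 ✓
  (2) x = 1, target 1 ✓ (second branch holds)
  (3) y = 2, target 2 ✓ (first branch holds)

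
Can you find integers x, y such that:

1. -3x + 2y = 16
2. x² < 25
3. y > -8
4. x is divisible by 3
Yes

Take x = 0, y = 8. Substituting into each constraint:
  (1) -3(0) + 2(8) = 16 ✓
  (2) x² = (0)² = 0, and 0 < 25 ✓
  (3) 8 > -8 ✓
  (4) 0 = 3 × 0, remainder 0 ✓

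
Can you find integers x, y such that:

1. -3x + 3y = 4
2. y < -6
No

Even the single constraint (-3x + 3y = 4) is infeasible over the integers.

  - -3x + 3y = 4: every term on the left is divisible by 3, so the LHS ≡ 0 (mod 3), but the RHS 4 is not — no integer solution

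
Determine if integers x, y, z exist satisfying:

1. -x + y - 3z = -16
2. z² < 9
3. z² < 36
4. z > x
Yes

Take x = -1, y = -17, z = 0. Substituting into each constraint:
  (1) 1 + (-17) - 3(0) = -16 ✓
  (2) z² = (0)² = 0, and 0 < 9 ✓
  (3) z² = (0)² = 0, and 0 < 36 ✓
  (4) 0 > -1 ✓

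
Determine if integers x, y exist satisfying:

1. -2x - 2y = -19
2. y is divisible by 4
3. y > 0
No

Even the single constraint (-2x - 2y = -19) is infeasible over the integers.

  - -2x - 2y = -19: every term on the left is divisible by 2, so the LHS ≡ 0 (mod 2), but the RHS -19 is not — no integer solution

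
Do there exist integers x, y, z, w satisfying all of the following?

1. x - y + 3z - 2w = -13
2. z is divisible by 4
Yes

Take x = -13, y = 0, z = 0, w = 0. Substituting into each constraint:
  (1) (-13) + 0 + 3(0) - 2(0) = -13 ✓
  (2) 0 = 4 × 0, remainder 0 ✓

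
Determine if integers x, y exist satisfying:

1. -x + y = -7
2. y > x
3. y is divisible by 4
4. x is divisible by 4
No

A contradictory subset is {-x + y = -7, y > x}. No integer assignment can satisfy these jointly:

  - -x + y = -7: is a linear equation tying the variables together
  - y > x: bounds one variable relative to another variable

From the equation, x − y = 7, i.e. y − x = -7; but y > x requires y − x ≥ 1. Contradiction.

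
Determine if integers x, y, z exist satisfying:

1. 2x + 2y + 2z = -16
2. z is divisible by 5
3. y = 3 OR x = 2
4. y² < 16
Yes

Take x = -11, y = 3, z = 0. Substituting into each constraint:
  (1) 2(-11) + 2(3) + 2(0) = -16 ✓
  (2) 0 = 5 × 0, remainder 0 ✓
  (3) y = 3, target 3 ✓ (first branch holds)
  (4) y² = (3)² = 9, and 9 < 16 ✓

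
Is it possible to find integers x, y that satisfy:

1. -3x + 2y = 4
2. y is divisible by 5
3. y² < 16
No

The full constraint system is jointly infeasible over the integers. Each constraint and what it forces:

  - -3x + 2y = 4: is a linear equation tying the variables together
  - y is divisible by 5: restricts y to multiples of 5
  - y² < 16: restricts y to |y| ≤ 3

The bounds confine y to {0} with 5 | y. For each value, substitute into the equation:
  • y = 0: the equation gives -3x = 4, so x would not be an integer.
Every case fails, so no integer solution exists.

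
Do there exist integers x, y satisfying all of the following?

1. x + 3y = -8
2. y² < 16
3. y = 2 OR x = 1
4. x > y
Yes

Take x = 1, y = -3. Substituting into each constraint:
  (1) 1 + 3(-3) = -8 ✓
  (2) y² = (-3)² = 9, and 9 < 16 ✓
  (3) x = 1, target 1 ✓ (second branch holds)
  (4) 1 > -3 ✓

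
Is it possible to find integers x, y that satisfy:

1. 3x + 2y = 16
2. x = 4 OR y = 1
Yes

Take x = 4, y = 2. Substituting into each constraint:
  (1) 3(4) + 2(2) = 16 ✓
  (2) x = 4, target 4 ✓ (first branch holds)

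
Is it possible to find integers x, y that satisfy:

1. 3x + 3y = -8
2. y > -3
No

Even the single constraint (3x + 3y = -8) is infeasible over the integers.

  - 3x + 3y = -8: every term on the left is divisible by 3, so the LHS ≡ 0 (mod 3), but the RHS -8 is not — no integer solution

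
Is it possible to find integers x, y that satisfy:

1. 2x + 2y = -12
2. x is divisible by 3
Yes

Take x = 0, y = -6. Substituting into each constraint:
  (1) 2(0) + 2(-6) = -12 ✓
  (2) 0 = 3 × 0, remainder 0 ✓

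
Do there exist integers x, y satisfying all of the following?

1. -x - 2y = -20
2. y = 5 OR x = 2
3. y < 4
No

The full constraint system is jointly infeasible over the integers. Each constraint and what it forces:

  - -x - 2y = -20: is a linear equation tying the variables together
  - y = 5 OR x = 2: forces a choice: either y = 5 or x = 2
  - y < 4: bounds one variable relative to a constant

Split on the disjunction (y = 5 OR x = 2):
  • If y = 5: this contradicts the bound y ≤ 3.
  • If x = 2: the equation forces y = 9, which contradicts the bound y ≤ 3.
Both branches are infeasible, so the system has no integer solution.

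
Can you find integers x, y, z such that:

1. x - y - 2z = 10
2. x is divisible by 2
Yes

Take x = 0, y = 0, z = -5. Substituting into each constraint:
  (1) 0 + 0 - 2(-5) = 10 ✓
  (2) 0 = 2 × 0, remainder 0 ✓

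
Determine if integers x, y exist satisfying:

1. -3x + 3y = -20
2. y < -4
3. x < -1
No

Even the single constraint (-3x + 3y = -20) is infeasible over the integers.

  - -3x + 3y = -20: every term on the left is divisible by 3, so the LHS ≡ 0 (mod 3), but the RHS -20 is not — no integer solution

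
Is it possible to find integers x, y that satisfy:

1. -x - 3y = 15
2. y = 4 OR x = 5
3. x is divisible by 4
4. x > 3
No

A contradictory subset is {-x - 3y = 15, y = 4 OR x = 5, x > 3}. No integer assignment can satisfy these jointly:

  - -x - 3y = 15: is a linear equation tying the variables together
  - y = 4 OR x = 5: forces a choice: either y = 4 or x = 5
  - x > 3: bounds one variable relative to a constant

Split on the disjunction (y = 4 OR x = 5):
  • If y = 4: the equation forces x = -27, which contradicts the bound x ≥ 4.
  • If x = 5: with x = 5, every remaining term of the linear equation is divisible by 3, so the left side is ≡ 0 (mod 3); but the right side 20 ≡ 2 (mod 3). No integers can satisfy it.
Both branches are infeasible, so the system has no integer solution.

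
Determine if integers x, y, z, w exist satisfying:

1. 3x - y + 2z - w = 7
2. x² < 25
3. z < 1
Yes

Take x = 0, y = -7, z = 0, w = 0. Substituting into each constraint:
  (1) 3(0) + 7 + 2(0) + 0 = 7 ✓
  (2) x² = (0)² = 0, and 0 < 25 ✓
  (3) 0 < 1 ✓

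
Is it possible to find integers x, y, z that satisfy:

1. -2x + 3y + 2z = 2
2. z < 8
Yes

Take x = 2, y = 2, z = 0. Substituting into each constraint:
  (1) -2(2) + 3(2) + 2(0) = 2 ✓
  (2) 0 < 8 ✓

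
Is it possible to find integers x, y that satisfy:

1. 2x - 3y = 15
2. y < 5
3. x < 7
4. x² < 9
Yes

Take x = 0, y = -5. Substituting into each constraint:
  (1) 2(0) - 3(-5) = 15 ✓
  (2) -5 < 5 ✓
  (3) 0 < 7 ✓
  (4) x² = (0)² = 0, and 0 < 9 ✓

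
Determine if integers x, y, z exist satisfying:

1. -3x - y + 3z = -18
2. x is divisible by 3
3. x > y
Yes

Take x = 0, y = -3, z = -7. Substituting into each constraint:
  (1) -3(0) + 3 + 3(-7) = -18 ✓
  (2) 0 = 3 × 0, remainder 0 ✓
  (3) 0 > -3 ✓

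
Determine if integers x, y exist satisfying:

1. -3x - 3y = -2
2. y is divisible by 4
No

Even the single constraint (-3x - 3y = -2) is infeasible over the integers.

  - -3x - 3y = -2: every term on the left is divisible by 3, so the LHS ≡ 0 (mod 3), but the RHS -2 is not — no integer solution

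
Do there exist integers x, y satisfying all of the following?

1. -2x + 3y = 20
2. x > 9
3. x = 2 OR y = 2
No

The full constraint system is jointly infeasible over the integers. Each constraint and what it forces:

  - -2x + 3y = 20: is a linear equation tying the variables together
  - x > 9: bounds one variable relative to a constant
  - x = 2 OR y = 2: forces a choice: either x = 2 or y = 2

Split on the disjunction (x = 2 OR y = 2):
  • If x = 2: this contradicts the bound x ≥ 10.
  • If y = 2: the equation forces x = -7, which contradicts the bound x ≥ 10.
Both branches are infeasible, so the system has no integer solution.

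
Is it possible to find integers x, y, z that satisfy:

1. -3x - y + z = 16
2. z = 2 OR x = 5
Yes

Take x = -5, y = 1, z = 2. Substituting into each constraint:
  (1) -3(-5) + (-1) + 2 = 16 ✓
  (2) z = 2, target 2 ✓ (first branch holds)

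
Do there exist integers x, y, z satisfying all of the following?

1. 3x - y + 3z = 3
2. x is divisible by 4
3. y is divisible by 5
Yes

Take x = 0, y = 0, z = 1. Substituting into each constraint:
  (1) 3(0) + 0 + 3(1) = 3 ✓
  (2) 0 = 4 × 0, remainder 0 ✓
  (3) 0 = 5 × 0, remainder 0 ✓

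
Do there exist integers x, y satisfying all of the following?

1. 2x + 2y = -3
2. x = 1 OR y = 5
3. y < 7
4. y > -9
No

Even the single constraint (2x + 2y = -3) is infeasible over the integers.

  - 2x + 2y = -3: every term on the left is divisible by 2, so the LHS ≡ 0 (mod 2), but the RHS -3 is not — no integer solution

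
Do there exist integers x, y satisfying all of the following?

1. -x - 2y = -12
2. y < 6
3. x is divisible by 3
Yes

Take x = 6, y = 3. Substituting into each constraint:
  (1) (-6) - 2(3) = -12 ✓
  (2) 3 < 6 ✓
  (3) 6 = 3 × 2, remainder 0 ✓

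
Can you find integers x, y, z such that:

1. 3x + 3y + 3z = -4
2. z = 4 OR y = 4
No

Even the single constraint (3x + 3y + 3z = -4) is infeasible over the integers.

  - 3x + 3y + 3z = -4: every term on the left is divisible by 3, so the LHS ≡ 0 (mod 3), but the RHS -4 is not — no integer solution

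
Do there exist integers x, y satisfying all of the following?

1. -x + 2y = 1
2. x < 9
Yes

Take x = 1, y = 1. Substituting into each constraint:
  (1) (-1) + 2(1) = 1 ✓
  (2) 1 < 9 ✓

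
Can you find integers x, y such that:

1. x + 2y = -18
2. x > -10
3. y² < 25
No

The full constraint system is jointly infeasible over the integers. Each constraint and what it forces:

  - x + 2y = -18: is a linear equation tying the variables together
  - x > -10: bounds one variable relative to a constant
  - y² < 25: restricts y to |y| ≤ 4

Range argument: with x ∈ [-9, ∞], y ∈ [-4, 4], the left side of the equation is at least -17, but the right side is -18 < -17. No integer solution exists.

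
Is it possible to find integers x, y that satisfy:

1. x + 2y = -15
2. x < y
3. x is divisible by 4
No

A contradictory subset is {x + 2y = -15, x is divisible by 4}. No integer assignment can satisfy these jointly:

  - x + 2y = -15: is a linear equation tying the variables together
  - x is divisible by 4: restricts x to multiples of 4

Modular obstruction: writing x = 4x', every remaining term of the linear equation is divisible by 2, so the left side is ≡ 0 (mod 2); but the right side -15 ≡ 1 (mod 2). No integers can satisfy it.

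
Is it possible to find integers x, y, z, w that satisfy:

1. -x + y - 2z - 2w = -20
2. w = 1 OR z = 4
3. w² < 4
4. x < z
Yes

Take x = 0, y = -16, z = 1, w = 1. Substituting into each constraint:
  (1) 0 + (-16) - 2(1) - 2(1) = -20 ✓
  (2) w = 1, target 1 ✓ (first branch holds)
  (3) w² = (1)² = 1, and 1 < 4 ✓
  (4) 0 < 1 ✓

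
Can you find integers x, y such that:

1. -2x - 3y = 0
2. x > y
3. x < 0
No

The full constraint system is jointly infeasible over the integers. Each constraint and what it forces:

  - -2x - 3y = 0: is a linear equation tying the variables together
  - x > y: bounds one variable relative to another variable
  - x < 0: bounds one variable relative to a constant

Propagating the comparison: y < x and x ≤ -1 give y ≤ -2. Range argument: with x ∈ [−∞, -1], y ∈ [−∞, -2], the left side of the equation is at least 8, but the right side is 0 < 8. No integer solution exists.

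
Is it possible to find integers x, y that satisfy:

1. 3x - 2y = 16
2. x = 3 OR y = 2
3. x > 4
No

The full constraint system is jointly infeasible over the integers. Each constraint and what it forces:

  - 3x - 2y = 16: is a linear equation tying the variables together
  - x = 3 OR y = 2: forces a choice: either x = 3 or y = 2
  - x > 4: bounds one variable relative to a constant

Split on the disjunction (x = 3 OR y = 2):
  • If x = 3: this contradicts the bound x ≥ 5.
  • If y = 2: with y = 2, every remaining term of the linear equation is divisible by 3, so the left side is ≡ 0 (mod 3); but the right side 20 ≡ 2 (mod 3). No integers can satisfy it.
Both branches are infeasible, so the system has no integer solution.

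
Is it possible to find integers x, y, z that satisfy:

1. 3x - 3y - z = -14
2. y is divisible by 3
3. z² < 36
Yes

Take x = -4, y = 0, z = 2. Substituting into each constraint:
  (1) 3(-4) - 3(0) + (-2) = -14 ✓
  (2) 0 = 3 × 0, remainder 0 ✓
  (3) z² = (2)² = 4, and 4 < 36 ✓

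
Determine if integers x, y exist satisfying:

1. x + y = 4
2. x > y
Yes

Take x = 3, y = 1. Substituting into each constraint:
  (1) 3 + 1 = 4 ✓
  (2) 3 > 1 ✓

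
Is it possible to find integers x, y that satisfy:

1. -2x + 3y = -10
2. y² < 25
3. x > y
Yes

Take x = 5, y = 0. Substituting into each constraint:
  (1) -2(5) + 3(0) = -10 ✓
  (2) y² = (0)² = 0, and 0 < 25 ✓
  (3) 5 > 0 ✓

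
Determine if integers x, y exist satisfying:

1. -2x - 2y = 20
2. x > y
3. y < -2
Yes

Take x = 0, y = -10. Substituting into each constraint:
  (1) -2(0) - 2(-10) = 20 ✓
  (2) 0 > -10 ✓
  (3) -10 < -2 ✓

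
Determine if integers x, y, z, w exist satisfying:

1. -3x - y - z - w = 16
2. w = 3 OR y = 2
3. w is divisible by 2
Yes

Take x = -8, y = 2, z = 2, w = 4. Substituting into each constraint:
  (1) -3(-8) + (-2) + (-2) + (-4) = 16 ✓
  (2) y = 2, target 2 ✓ (second branch holds)
  (3) 4 = 2 × 2, remainder 0 ✓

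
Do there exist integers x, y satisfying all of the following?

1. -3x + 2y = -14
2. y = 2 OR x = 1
Yes

Take x = 6, y = 2. Substituting into each constraint:
  (1) -3(6) + 2(2) = -14 ✓
  (2) y = 2, target 2 ✓ (first branch holds)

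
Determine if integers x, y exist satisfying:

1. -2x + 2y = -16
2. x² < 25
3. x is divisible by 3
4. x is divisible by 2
Yes

Take x = 0, y = -8. Substituting into each constraint:
  (1) -2(0) + 2(-8) = -16 ✓
  (2) x² = (0)² = 0, and 0 < 25 ✓
  (3) 0 = 3 × 0, remainder 0 ✓
  (4) 0 = 2 × 0, remainder 0 ✓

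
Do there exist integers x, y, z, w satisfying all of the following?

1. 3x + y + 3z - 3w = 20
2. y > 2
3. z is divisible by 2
Yes

Take x = 0, y = 20, z = 0, w = 0. Substituting into each constraint:
  (1) 3(0) + 20 + 3(0) - 3(0) = 20 ✓
  (2) 20 > 2 ✓
  (3) 0 = 2 × 0, remainder 0 ✓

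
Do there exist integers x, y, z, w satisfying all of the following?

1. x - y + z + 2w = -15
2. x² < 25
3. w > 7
Yes

Take x = 0, y = 0, z = -31, w = 8. Substituting into each constraint:
  (1) 0 + 0 + (-31) + 2(8) = -15 ✓
  (2) x² = (0)² = 0, and 0 < 25 ✓
  (3) 8 > 7 ✓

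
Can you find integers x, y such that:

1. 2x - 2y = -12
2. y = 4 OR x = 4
Yes

Take x = 4, y = 10. Substituting into each constraint:
  (1) 2(4) - 2(10) = -12 ✓
  (2) x = 4, target 4 ✓ (second branch holds)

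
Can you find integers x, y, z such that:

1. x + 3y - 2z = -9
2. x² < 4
Yes

Take x = 0, y = -3, z = 0. Substituting into each constraint:
  (1) 0 + 3(-3) - 2(0) = -9 ✓
  (2) x² = (0)² = 0, and 0 < 4 ✓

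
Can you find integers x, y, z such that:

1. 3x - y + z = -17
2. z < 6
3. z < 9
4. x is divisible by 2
Yes

Take x = 0, y = 17, z = 0. Substituting into each constraint:
  (1) 3(0) + (-17) + 0 = -17 ✓
  (2) 0 < 6 ✓
  (3) 0 < 9 ✓
  (4) 0 = 2 × 0, remainder 0 ✓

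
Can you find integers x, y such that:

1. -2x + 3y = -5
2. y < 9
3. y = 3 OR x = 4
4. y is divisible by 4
No

A contradictory subset is {-2x + 3y = -5, y = 3 OR x = 4, y is divisible by 4}. No integer assignment can satisfy these jointly:

  - -2x + 3y = -5: is a linear equation tying the variables together
  - y = 3 OR x = 4: forces a choice: either y = 3 or x = 4
  - y is divisible by 4: restricts y to multiples of 4

Modular obstruction: writing y = 4y', every remaining term of the linear equation is divisible by 2, so the left side is ≡ 0 (mod 2); but the right side -5 ≡ 1 (mod 2). No integers can satisfy it.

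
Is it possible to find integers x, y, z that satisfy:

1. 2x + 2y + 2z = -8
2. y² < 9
Yes

Take x = -4, y = 0, z = 0. Substituting into each constraint:
  (1) 2(-4) + 2(0) + 2(0) = -8 ✓
  (2) y² = (0)² = 0, and 0 < 9 ✓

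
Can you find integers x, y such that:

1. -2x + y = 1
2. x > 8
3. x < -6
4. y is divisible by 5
No

A contradictory subset is {x > 8, x < -6}. No integer assignment can satisfy these jointly:

  - x > 8: bounds one variable relative to a constant
  - x < -6: bounds one variable relative to a constant

Direct contradiction: the bounds on x require x ≥ 9 and x ≤ -7 simultaneously, which is empty.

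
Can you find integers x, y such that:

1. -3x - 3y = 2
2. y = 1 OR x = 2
No

Even the single constraint (-3x - 3y = 2) is infeasible over the integers.

  - -3x - 3y = 2: every term on the left is divisible by 3, so the LHS ≡ 0 (mod 3), but the RHS 2 is not — no integer solution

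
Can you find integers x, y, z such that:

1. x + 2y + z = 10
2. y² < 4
Yes

Take x = 0, y = 0, z = 10. Substituting into each constraint:
  (1) 0 + 2(0) + 10 = 10 ✓
  (2) y² = (0)² = 0, and 0 < 4 ✓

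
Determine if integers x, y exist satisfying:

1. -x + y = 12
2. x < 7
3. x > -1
Yes

Take x = 0, y = 12. Substituting into each constraint:
  (1) 0 + 12 = 12 ✓
  (2) 0 < 7 ✓
  (3) 0 > -1 ✓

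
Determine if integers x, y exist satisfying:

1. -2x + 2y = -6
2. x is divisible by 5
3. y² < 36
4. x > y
Yes

Take x = 0, y = -3. Substituting into each constraint:
  (1) -2(0) + 2(-3) = -6 ✓
  (2) 0 = 5 × 0, remainder 0 ✓
  (3) y² = (-3)² = 9, and 9 < 36 ✓
  (4) 0 > -3 ✓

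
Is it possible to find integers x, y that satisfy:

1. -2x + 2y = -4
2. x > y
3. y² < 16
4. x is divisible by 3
Yes

Take x = 0, y = -2. Substituting into each constraint:
  (1) -2(0) + 2(-2) = -4 ✓
  (2) 0 > -2 ✓
  (3) y² = (-2)² = 4, and 4 < 16 ✓
  (4) 0 = 3 × 0, remainder 0 ✓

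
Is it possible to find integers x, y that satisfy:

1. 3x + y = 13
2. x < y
Yes

Take x = 3, y = 4. Substituting into each constraint:
  (1) 3(3) + 4 = 13 ✓
  (2) 3 < 4 ✓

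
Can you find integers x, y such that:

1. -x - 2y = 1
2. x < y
Yes

Take x = -1, y = 0. Substituting into each constraint:
  (1) 1 - 2(0) = 1 ✓
  (2) -1 < 0 ✓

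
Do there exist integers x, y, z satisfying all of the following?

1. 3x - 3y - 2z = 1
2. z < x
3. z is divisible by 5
Yes

Take x = -2, y = 1, z = -5. Substituting into each constraint:
  (1) 3(-2) - 3(1) - 2(-5) = 1 ✓
  (2) -5 < -2 ✓
  (3) -5 = 5 × -1, remainder 0 ✓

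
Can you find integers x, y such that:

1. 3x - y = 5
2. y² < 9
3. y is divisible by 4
No

The full constraint system is jointly infeasible over the integers. Each constraint and what it forces:

  - 3x - y = 5: is a linear equation tying the variables together
  - y² < 9: restricts y to |y| ≤ 2
  - y is divisible by 4: restricts y to multiples of 4

The bounds confine y to {0} with 4 | y. For each value, substitute into the equation:
  • y = 0: the equation gives 3x = 5, so x would not be an integer.
Every case fails, so no integer solution exists.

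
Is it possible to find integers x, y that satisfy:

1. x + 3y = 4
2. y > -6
Yes

Take x = 1, y = 1. Substituting into each constraint:
  (1) 1 + 3(1) = 4 ✓
  (2) 1 > -6 ✓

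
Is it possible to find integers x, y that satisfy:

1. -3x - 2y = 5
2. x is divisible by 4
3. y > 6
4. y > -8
No

A contradictory subset is {-3x - 2y = 5, x is divisible by 4}. No integer assignment can satisfy these jointly:

  - -3x - 2y = 5: is a linear equation tying the variables together
  - x is divisible by 4: restricts x to multiples of 4

Modular obstruction: writing x = 4x', every remaining term of the linear equation is divisible by 2, so the left side is ≡ 0 (mod 2); but the right side 5 ≡ 1 (mod 2). No integers can satisfy it.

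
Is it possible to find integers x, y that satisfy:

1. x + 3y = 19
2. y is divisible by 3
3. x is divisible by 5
Yes

Take x = 10, y = 3. Substituting into each constraint:
  (1) 10 + 3(3) = 19 ✓
  (2) 3 = 3 × 1, remainder 0 ✓
  (3) 10 = 5 × 2, remainder 0 ✓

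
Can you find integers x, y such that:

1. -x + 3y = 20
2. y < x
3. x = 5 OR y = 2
No

The full constraint system is jointly infeasible over the integers. Each constraint and what it forces:

  - -x + 3y = 20: is a linear equation tying the variables together
  - y < x: bounds one variable relative to another variable
  - x = 5 OR y = 2: forces a choice: either x = 5 or y = 2

Split on the disjunction (x = 5 OR y = 2):
  • If x = 5: with x = 5, every remaining term of the linear equation is divisible by 3, so the left side is ≡ 0 (mod 3); but the right side 25 ≡ 1 (mod 3). No integers can satisfy it.
  • If y = 2: the equation forces x = -14, giving (y, x) = (2, -14), which violates x > y.
Both branches are infeasible, so the system has no integer solution.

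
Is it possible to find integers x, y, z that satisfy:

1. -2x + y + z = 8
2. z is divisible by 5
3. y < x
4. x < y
No

A contradictory subset is {y < x, x < y}. No integer assignment can satisfy these jointly:

  - y < x: bounds one variable relative to another variable
  - x < y: bounds one variable relative to another variable

Direct contradiction: x > y and y > x cannot both hold.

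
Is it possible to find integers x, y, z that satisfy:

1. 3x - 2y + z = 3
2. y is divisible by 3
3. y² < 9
Yes

Take x = 0, y = 0, z = 3. Substituting into each constraint:
  (1) 3(0) - 2(0) + 3 = 3 ✓
  (2) 0 = 3 × 0, remainder 0 ✓
  (3) y² = (0)² = 0, and 0 < 9 ✓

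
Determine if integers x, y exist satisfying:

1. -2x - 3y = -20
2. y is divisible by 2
Yes

Take x = 10, y = 0. Substituting into each constraint:
  (1) -2(10) - 3(0) = -20 ✓
  (2) 0 = 2 × 0, remainder 0 ✓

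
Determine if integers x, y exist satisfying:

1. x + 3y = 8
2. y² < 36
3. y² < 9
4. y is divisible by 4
Yes

Take x = 8, y = 0. Substituting into each constraint:
  (1) 8 + 3(0) = 8 ✓
  (2) y² = (0)² = 0, and 0 < 36 ✓
  (3) y² = (0)² = 0, and 0 < 9 ✓
  (4) 0 = 4 × 0, remainder 0 ✓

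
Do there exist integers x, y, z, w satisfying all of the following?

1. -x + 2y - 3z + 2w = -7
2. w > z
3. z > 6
Yes

Take x = 2, y = 0, z = 7, w = 8. Substituting into each constraint:
  (1) (-2) + 2(0) - 3(7) + 2(8) = -7 ✓
  (2) 8 > 7 ✓
  (3) 7 > 6 ✓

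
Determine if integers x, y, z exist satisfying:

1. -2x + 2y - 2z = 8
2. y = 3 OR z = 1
Yes

Take x = -1, y = 4, z = 1. Substituting into each constraint:
  (1) -2(-1) + 2(4) - 2(1) = 8 ✓
  (2) z = 1, target 1 ✓ (second branch holds)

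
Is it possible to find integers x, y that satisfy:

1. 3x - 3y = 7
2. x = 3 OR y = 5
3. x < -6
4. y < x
No

Even the single constraint (3x - 3y = 7) is infeasible over the integers.

  - 3x - 3y = 7: every term on the left is divisible by 3, so the LHS ≡ 0 (mod 3), but the RHS 7 is not — no integer solution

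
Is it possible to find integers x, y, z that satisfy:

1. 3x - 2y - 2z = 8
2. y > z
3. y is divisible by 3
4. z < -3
Yes

Take x = 0, y = 0, z = -4. Substituting into each constraint:
  (1) 3(0) - 2(0) - 2(-4) = 8 ✓
  (2) 0 > -4 ✓
  (3) 0 = 3 × 0, remainder 0 ✓
  (4) -4 < -3 ✓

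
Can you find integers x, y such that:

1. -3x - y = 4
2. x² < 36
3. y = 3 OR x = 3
Yes

Take x = 3, y = -13. Substituting into each constraint:
  (1) -3(3) + 13 = 4 ✓
  (2) x² = (3)² = 9, and 9 < 36 ✓
  (3) x = 3, target 3 ✓ (second branch holds)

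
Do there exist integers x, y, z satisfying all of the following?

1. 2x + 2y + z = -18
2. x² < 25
Yes

Take x = 0, y = -9, z = 0. Substituting into each constraint:
  (1) 2(0) + 2(-9) + 0 = -18 ✓
  (2) x² = (0)² = 0, and 0 < 25 ✓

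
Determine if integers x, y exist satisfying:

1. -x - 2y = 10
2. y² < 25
Yes

Take x = -10, y = 0. Substituting into each constraint:
  (1) 10 - 2(0) = 10 ✓
  (2) y² = (0)² = 0, and 0 < 25 ✓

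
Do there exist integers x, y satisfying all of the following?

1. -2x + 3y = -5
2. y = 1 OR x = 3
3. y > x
No

The full constraint system is jointly infeasible over the integers. Each constraint and what it forces:

  - -2x + 3y = -5: is a linear equation tying the variables together
  - y = 1 OR x = 3: forces a choice: either y = 1 or x = 3
  - y > x: bounds one variable relative to another variable

Split on the disjunction (y = 1 OR x = 3):
  • If y = 1: the equation forces x = 4, giving (y, x) = (1, 4), which violates y > x.
  • If x = 3: with x = 3, every remaining term of the linear equation is divisible by 3, so the left side is ≡ 0 (mod 3); but the right side 1 ≡ 1 (mod 3). No integers can satisfy it.
Both branches are infeasible, so the system has no integer solution.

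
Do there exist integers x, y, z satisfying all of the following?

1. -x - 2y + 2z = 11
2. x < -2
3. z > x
Yes

Take x = -3, y = -4, z = 0. Substituting into each constraint:
  (1) 3 - 2(-4) + 2(0) = 11 ✓
  (2) -3 < -2 ✓
  (3) 0 > -3 ✓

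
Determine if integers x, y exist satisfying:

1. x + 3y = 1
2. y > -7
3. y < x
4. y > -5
Yes

Take x = 1, y = 0. Substituting into each constraint:
  (1) 1 + 3(0) = 1 ✓
  (2) 0 > -7 ✓
  (3) 0 < 1 ✓
  (4) 0 > -5 ✓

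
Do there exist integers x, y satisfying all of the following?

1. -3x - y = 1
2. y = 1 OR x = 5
Yes

Take x = 5, y = -16. Substituting into each constraint:
  (1) -3(5) + 16 = 1 ✓
  (2) x = 5, target 5 ✓ (second branch holds)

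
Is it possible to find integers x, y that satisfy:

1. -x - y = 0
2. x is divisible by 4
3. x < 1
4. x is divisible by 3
Yes

Take x = 0, y = 0. Substituting into each constraint:
  (1) 0 + 0 = 0 ✓
  (2) 0 = 4 × 0, remainder 0 ✓
  (3) 0 < 1 ✓
  (4) 0 = 3 × 0, remainder 0 ✓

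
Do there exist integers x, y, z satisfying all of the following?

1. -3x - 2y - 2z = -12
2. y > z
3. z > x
Yes

Take x = 0, y = 5, z = 1. Substituting into each constraint:
  (1) -3(0) - 2(5) - 2(1) = -12 ✓
  (2) 5 > 1 ✓
  (3) 1 > 0 ✓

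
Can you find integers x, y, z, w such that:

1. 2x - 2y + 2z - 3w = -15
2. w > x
Yes

Take x = 0, y = 6, z = 0, w = 1. Substituting into each constraint:
  (1) 2(0) - 2(6) + 2(0) - 3(1) = -15 ✓
  (2) 1 > 0 ✓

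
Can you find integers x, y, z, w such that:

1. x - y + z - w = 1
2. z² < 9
Yes

Take x = 0, y = 0, z = 1, w = 0. Substituting into each constraint:
  (1) 0 + 0 + 1 + 0 = 1 ✓
  (2) z² = (1)² = 1, and 1 < 9 ✓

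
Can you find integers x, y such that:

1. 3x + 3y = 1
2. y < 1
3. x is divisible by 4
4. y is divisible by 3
No

Even the single constraint (3x + 3y = 1) is infeasible over the integers.

  - 3x + 3y = 1: every term on the left is divisible by 3, so the LHS ≡ 0 (mod 3), but the RHS 1 is not — no integer solution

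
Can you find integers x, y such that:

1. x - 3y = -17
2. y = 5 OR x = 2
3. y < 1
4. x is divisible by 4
No

A contradictory subset is {x - 3y = -17, y = 5 OR x = 2, y < 1}. No integer assignment can satisfy these jointly:

  - x - 3y = -17: is a linear equation tying the variables together
  - y = 5 OR x = 2: forces a choice: either y = 5 or x = 2
  - y < 1: bounds one variable relative to a constant

Split on the disjunction (y = 5 OR x = 2):
  • If y = 5: this contradicts the bound y ≤ 0.
  • If x = 2: with x = 2, every remaining term of the linear equation is divisible by 3, so the left side is ≡ 0 (mod 3); but the right side -19 ≡ 2 (mod 3). No integers can satisfy it.
Both branches are infeasible, so the system has no integer solution.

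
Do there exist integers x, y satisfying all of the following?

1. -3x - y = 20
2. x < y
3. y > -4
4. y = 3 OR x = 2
No

A contradictory subset is {-3x - y = 20, y > -4, y = 3 OR x = 2}. No integer assignment can satisfy these jointly:

  - -3x - y = 20: is a linear equation tying the variables together
  - y > -4: bounds one variable relative to a constant
  - y = 3 OR x = 2: forces a choice: either y = 3 or x = 2

Split on the disjunction (y = 3 OR x = 2):
  • If y = 3: with y = 3, every remaining term of the linear equation is divisible by 3, so the left side is ≡ 0 (mod 3); but the right side 23 ≡ 2 (mod 3). No integers can satisfy it.
  • If x = 2: the equation forces y = -26, which contradicts the bound y ≥ -3.
Both branches are infeasible, so the system has no integer solution.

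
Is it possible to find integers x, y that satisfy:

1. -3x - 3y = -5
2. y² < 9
No

Even the single constraint (-3x - 3y = -5) is infeasible over the integers.

  - -3x - 3y = -5: every term on the left is divisible by 3, so the LHS ≡ 0 (mod 3), but the RHS -5 is not — no integer solution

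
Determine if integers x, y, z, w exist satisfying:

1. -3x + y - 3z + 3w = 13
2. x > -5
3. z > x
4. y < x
Yes

Take x = 2, y = 1, z = 3, w = 9. Substituting into each constraint:
  (1) -3(2) + 1 - 3(3) + 3(9) = 13 ✓
  (2) 2 > -5 ✓
  (3) 3 > 2 ✓
  (4) 1 < 2 ✓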